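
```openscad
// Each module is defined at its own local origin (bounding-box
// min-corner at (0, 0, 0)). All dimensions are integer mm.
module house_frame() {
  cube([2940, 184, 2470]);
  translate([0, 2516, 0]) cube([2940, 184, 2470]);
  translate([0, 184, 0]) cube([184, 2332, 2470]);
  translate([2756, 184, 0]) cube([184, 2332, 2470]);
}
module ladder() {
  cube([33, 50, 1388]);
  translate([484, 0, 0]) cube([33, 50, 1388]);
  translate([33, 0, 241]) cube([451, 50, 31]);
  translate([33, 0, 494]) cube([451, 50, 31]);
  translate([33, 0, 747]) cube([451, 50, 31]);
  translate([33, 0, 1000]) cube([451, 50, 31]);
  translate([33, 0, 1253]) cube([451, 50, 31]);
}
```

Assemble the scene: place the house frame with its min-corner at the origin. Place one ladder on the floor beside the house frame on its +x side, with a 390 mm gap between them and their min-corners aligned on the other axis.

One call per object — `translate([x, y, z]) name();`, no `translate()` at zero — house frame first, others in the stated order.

house_frame();
translate([3330, 0, 0]) ladder();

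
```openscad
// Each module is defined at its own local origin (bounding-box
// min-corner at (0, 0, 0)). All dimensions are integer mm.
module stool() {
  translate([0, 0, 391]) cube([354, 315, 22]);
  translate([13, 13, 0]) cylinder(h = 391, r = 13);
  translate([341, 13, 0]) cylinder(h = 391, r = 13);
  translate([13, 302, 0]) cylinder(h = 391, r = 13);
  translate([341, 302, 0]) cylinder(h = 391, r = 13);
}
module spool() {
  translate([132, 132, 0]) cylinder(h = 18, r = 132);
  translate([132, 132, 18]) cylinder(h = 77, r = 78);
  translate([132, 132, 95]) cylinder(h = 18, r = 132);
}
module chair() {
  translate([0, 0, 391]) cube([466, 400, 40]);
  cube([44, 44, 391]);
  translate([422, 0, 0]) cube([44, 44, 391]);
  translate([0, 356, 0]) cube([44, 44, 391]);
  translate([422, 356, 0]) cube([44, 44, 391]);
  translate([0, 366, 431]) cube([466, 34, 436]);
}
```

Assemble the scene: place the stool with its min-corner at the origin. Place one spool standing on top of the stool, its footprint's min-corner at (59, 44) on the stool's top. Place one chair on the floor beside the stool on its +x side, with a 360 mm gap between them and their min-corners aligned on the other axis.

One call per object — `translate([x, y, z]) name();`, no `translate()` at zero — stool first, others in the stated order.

stool();
translate([59, 44, 413]) spool();
translate([714, 0, 0]) chair();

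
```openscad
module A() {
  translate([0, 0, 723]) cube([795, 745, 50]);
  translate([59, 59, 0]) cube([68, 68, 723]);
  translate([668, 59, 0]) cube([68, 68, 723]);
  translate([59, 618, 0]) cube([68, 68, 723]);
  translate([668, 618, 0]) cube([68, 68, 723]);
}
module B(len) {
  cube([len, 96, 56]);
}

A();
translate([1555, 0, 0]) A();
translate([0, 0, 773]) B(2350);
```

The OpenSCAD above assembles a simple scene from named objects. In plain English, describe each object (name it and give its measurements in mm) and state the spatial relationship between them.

A is a table: top 795 mm (x) × 745 mm (y), 50 mm thick, upper face at z = 773 mm, on four 68×68 mm square legs, each inset 59 mm from the nearest pair of top edges, running from z = 0 to the bottom of the top.

B is a rectangular beam 2350 mm long (x), 96 mm deep (y), 56 mm thick (z).

The beam spans the tops of two tables placed 760 mm apart, resting at z = 773 mm.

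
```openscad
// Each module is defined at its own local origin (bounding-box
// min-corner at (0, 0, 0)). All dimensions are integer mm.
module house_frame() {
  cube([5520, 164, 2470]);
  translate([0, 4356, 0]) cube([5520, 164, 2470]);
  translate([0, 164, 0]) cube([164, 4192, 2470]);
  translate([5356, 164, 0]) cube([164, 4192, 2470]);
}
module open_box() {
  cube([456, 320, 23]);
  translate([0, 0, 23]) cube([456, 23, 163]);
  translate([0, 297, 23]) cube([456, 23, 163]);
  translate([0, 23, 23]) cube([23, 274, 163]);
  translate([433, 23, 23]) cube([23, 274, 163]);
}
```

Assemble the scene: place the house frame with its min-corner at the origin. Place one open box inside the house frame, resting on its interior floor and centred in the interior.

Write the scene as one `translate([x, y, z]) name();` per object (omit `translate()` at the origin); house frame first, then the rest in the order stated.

house_frame();
translate([2532, 2100, 0]) open_box();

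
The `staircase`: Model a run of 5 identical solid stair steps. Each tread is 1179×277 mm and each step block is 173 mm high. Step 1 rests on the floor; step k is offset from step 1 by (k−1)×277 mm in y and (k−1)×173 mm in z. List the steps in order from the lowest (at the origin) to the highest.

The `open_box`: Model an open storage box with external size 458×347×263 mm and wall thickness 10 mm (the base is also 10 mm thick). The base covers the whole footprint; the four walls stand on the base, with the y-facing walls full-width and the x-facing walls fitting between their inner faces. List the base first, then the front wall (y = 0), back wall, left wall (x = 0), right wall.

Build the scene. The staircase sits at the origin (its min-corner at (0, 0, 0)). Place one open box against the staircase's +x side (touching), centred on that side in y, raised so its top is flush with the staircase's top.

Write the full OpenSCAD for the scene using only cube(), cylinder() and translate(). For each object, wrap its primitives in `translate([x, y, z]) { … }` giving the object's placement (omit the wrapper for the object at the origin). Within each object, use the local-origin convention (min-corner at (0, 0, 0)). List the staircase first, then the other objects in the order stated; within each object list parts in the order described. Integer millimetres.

cube([1179, 277, 173]);
translate([0, 277, 173]) cube([1179, 277, 173]);
translate([0, 554, 346]) cube([1179, 277, 173]);
translate([0, 831, 519]) cube([1179, 277, 173]);
translate([0, 1108, 692]) cube([1179, 277, 173]);
translate([1179, 519, 602]) {
  cube([458, 347, 10]);
  translate([0, 0, 10]) cube([458, 10, 253]);
  translate([0, 337, 10]) cube([458, 10, 253]);
  translate([0, 10, 10]) cube([10, 327, 253]);
  translate([448, 10, 10]) cube([10, 327, 253]);
}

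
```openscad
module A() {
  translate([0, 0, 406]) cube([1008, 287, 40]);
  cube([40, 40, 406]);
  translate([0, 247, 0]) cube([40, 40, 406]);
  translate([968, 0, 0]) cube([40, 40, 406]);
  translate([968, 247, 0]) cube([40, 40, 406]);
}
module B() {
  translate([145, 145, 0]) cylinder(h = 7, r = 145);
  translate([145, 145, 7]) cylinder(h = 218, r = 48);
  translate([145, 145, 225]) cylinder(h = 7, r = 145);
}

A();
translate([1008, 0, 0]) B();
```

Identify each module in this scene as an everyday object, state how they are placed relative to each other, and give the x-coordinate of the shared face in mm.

A is a bench. B is a spool. The spool is against the bench's +x side, with their −y faces flush. The x-coordinate of the shared face is 1008 mm.

The bench's +x face and the spool's −x face are both at x = 1008 mm.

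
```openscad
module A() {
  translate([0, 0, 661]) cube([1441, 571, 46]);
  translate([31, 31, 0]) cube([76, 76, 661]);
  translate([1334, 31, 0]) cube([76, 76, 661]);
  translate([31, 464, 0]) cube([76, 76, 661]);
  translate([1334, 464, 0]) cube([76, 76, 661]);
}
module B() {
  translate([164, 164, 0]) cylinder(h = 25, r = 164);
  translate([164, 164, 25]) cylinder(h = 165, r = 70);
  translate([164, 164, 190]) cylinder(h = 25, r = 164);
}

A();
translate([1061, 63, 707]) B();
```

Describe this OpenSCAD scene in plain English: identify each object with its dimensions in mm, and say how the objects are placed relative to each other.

A is a rectangular dining table. The top is 1441×571×46 mm with its upper surface at z = 707 mm. It stands on four 76×76 mm square legs, each inset 31 mm from the nearest pair of top edges, running from the floor to the underside of the top.

B is a spool: two coaxial disc flanges of radius 164 mm and thickness 25 mm, joined by a core cylinder of radius 70 mm and height 165 mm. The lower flange rests on z = 0 and the three cylinders share a vertical axis.

The spool is on top of the table.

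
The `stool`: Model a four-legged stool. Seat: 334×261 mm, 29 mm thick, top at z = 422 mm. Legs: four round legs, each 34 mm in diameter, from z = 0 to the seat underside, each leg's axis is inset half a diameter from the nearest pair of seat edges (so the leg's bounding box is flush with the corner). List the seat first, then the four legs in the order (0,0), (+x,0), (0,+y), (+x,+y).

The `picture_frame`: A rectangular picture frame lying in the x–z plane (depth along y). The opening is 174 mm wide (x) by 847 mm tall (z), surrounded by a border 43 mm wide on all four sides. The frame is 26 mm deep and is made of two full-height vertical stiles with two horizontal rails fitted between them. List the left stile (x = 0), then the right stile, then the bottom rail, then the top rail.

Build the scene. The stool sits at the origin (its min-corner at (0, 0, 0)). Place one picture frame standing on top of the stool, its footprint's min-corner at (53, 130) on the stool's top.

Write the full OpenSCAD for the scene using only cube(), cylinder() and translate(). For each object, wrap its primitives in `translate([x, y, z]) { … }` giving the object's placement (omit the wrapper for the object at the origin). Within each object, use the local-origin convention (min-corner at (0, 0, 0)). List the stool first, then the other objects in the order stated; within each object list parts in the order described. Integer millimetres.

translate([0, 0, 393]) cube([334, 261, 29]);
translate([17, 17, 0]) cylinder(h = 393, r = 17);
translate([317, 17, 0]) cylinder(h = 393, r = 17);
translate([17, 244, 0]) cylinder(h = 393, r = 17);
translate([317, 244, 0]) cylinder(h = 393, r = 17);
translate([53, 130, 422]) {
  cube([43, 26, 933]);
  translate([217, 0, 0]) cube([43, 26, 933]);
  translate([43, 0, 0]) cube([174, 26, 43]);
  translate([43, 0, 890]) cube([174, 26, 43]);
}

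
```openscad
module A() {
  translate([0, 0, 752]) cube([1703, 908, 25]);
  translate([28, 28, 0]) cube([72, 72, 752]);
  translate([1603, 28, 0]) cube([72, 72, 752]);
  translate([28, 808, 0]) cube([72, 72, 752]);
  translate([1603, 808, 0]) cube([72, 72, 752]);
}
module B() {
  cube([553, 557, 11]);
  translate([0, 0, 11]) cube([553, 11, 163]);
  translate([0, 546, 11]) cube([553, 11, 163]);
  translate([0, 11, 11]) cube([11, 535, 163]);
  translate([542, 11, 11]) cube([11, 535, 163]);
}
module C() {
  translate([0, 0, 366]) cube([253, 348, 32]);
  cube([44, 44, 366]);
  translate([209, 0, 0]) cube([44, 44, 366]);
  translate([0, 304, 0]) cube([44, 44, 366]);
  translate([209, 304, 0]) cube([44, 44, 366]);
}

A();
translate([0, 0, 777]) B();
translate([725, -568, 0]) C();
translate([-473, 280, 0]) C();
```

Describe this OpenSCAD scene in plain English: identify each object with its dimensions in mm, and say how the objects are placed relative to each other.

A is a table with a 1703×908 mm rectangular top, 25 mm thick, top surface at z = 777 mm, supported by four 72×72 mm square legs, each inset 28 mm from the nearest pair of top edges, running from the floor.

B is an open-topped rectangular box: outside dimensions 553×557×174 mm, with a uniform wall and base thickness of 11 mm. The base is a full 553×557 slab on the floor; four walls sit on top of the base. The front and back walls (the −y and +y sides) span the full width; the two side walls fit between them.

C is a simple wooden stool: a rectangular seat 253 mm (x) by 348 mm (y), 32 mm thick, top face at z = 398 mm, on four square legs, each 44×44 mm in cross-section. The legs rest on z = 0, each flush with a corner of the seat.

The open box is on top of the table. Two stools sit around the table at the −y, −x sides.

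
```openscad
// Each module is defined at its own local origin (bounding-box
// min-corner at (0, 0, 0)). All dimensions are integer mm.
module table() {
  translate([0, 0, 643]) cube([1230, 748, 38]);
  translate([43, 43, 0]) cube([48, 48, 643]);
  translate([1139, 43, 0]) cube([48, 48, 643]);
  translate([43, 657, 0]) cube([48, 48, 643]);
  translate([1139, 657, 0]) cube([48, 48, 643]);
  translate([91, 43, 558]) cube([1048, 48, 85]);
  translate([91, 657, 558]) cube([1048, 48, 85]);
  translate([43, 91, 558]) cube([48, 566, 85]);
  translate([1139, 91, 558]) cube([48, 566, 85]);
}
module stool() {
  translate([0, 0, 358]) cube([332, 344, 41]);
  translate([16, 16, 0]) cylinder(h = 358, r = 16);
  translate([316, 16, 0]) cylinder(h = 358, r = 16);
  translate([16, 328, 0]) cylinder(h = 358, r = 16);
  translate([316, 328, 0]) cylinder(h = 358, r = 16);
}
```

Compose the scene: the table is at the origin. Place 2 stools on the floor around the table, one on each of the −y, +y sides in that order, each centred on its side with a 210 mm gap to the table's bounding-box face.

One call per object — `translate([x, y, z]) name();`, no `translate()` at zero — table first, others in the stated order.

table();
translate([449, -554, 0]) stool();
translate([449, 958, 0]) stool();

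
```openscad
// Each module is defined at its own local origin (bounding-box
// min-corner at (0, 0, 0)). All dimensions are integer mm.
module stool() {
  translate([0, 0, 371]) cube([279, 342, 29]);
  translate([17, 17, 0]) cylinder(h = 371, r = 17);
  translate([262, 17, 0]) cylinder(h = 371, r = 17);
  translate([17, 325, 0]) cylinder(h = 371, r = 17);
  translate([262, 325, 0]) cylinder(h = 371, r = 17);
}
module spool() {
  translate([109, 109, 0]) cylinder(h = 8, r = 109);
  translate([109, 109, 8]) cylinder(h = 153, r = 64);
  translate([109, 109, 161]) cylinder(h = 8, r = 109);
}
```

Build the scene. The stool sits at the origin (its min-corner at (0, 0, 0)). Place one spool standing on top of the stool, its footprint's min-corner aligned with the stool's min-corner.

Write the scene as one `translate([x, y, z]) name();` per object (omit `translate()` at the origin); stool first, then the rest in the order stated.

stool();
translate([0, 0, 400]) spool();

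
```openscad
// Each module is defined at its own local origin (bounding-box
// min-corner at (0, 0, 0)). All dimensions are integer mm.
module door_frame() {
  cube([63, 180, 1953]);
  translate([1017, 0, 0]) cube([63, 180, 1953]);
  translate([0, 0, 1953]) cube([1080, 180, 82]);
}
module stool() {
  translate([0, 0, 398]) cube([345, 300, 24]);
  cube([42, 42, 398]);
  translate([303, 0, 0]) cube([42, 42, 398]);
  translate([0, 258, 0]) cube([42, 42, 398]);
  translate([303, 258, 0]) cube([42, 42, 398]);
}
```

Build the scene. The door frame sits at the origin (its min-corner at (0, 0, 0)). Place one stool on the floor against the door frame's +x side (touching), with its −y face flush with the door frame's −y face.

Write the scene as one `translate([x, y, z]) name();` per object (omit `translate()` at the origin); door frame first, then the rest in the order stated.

door_frame();
translate([1080, 0, 0]) stool();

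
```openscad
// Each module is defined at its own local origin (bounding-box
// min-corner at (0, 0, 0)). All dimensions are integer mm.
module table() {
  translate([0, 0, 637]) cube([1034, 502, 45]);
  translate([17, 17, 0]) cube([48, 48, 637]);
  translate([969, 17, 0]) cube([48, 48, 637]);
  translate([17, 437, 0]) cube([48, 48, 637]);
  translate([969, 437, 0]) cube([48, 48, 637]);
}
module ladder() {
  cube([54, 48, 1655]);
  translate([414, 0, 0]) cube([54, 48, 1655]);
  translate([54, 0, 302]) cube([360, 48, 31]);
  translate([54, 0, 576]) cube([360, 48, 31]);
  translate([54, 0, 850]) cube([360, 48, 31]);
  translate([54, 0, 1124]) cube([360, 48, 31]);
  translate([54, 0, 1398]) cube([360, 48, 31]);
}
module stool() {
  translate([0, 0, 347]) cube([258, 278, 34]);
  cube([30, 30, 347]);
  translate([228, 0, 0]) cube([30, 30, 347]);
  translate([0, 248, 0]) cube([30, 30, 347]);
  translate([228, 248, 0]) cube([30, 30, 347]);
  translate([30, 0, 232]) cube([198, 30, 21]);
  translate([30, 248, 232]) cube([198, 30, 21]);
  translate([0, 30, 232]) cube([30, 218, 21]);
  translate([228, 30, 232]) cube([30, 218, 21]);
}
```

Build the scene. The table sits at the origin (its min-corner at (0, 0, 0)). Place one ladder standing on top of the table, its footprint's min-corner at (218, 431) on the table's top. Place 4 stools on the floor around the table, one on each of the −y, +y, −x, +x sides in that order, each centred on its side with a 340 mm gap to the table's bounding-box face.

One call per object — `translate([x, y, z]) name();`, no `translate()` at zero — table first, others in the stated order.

table();
translate([218, 431, 682]) ladder();
translate([388, -618, 0]) stool();
translate([388, 842, 0]) stool();
translate([-598, 112, 0]) stool();
translate([1374, 112, 0]) stool();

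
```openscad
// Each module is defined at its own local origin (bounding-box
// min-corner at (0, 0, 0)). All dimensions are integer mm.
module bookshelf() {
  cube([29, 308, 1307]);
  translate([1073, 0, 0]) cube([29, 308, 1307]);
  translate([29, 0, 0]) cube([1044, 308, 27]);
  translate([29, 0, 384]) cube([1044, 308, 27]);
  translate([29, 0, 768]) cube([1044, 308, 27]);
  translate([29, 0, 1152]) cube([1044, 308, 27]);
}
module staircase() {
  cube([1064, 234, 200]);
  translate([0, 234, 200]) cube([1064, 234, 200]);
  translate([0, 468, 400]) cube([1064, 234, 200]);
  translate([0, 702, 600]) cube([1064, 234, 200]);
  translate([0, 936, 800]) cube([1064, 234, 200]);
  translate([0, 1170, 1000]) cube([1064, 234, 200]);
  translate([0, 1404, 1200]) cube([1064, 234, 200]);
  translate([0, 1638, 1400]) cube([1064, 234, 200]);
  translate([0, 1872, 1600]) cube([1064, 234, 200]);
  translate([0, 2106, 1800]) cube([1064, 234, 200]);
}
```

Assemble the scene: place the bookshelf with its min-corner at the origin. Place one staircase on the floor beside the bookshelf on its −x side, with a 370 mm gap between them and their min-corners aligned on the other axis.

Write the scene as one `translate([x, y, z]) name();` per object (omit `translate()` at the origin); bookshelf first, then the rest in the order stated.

bookshelf();
translate([-1434, 0, 0]) staircase();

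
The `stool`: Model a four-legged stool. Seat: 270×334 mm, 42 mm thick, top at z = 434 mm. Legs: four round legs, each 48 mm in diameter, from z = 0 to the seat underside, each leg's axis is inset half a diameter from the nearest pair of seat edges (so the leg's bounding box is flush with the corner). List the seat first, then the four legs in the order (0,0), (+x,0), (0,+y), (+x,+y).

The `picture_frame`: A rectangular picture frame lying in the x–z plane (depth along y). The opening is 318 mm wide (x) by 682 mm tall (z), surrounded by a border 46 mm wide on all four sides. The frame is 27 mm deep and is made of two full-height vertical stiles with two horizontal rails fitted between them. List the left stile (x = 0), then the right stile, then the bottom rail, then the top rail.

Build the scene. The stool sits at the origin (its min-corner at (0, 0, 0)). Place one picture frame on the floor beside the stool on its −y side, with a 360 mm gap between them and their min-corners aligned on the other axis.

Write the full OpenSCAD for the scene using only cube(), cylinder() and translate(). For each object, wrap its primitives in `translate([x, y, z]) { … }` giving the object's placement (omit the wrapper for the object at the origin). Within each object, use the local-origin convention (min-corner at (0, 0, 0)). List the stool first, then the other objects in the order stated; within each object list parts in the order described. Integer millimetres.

translate([0, 0, 392]) cube([270, 334, 42]);
translate([24, 24, 0]) cylinder(h = 392, r = 24);
translate([246, 24, 0]) cylinder(h = 392, r = 24);
translate([24, 310, 0]) cylinder(h = 392, r = 24);
translate([246, 310, 0]) cylinder(h = 392, r = 24);
translate([0, -387, 0]) {
  cube([46, 27, 774]);
  translate([364, 0, 0]) cube([46, 27, 774]);
  translate([46, 0, 0]) cube([318, 27, 46]);
  translate([46, 0, 728]) cube([318, 27, 46]);
}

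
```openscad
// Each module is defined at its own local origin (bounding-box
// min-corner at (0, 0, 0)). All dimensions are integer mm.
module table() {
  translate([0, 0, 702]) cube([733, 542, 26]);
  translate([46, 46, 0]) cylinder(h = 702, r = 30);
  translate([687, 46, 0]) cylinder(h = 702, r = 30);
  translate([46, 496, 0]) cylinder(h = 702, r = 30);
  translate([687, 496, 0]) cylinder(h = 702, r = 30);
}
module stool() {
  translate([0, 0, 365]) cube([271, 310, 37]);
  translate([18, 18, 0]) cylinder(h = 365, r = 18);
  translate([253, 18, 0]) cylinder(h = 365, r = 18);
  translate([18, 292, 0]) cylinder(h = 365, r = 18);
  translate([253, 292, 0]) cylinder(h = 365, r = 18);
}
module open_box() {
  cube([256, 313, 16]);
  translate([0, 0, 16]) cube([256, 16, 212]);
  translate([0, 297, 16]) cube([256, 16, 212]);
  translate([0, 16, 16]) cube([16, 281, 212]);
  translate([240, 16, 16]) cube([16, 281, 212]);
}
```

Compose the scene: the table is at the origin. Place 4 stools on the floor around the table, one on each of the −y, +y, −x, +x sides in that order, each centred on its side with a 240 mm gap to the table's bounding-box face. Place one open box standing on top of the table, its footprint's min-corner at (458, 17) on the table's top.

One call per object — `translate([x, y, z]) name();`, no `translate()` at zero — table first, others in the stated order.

table();
translate([231, -550, 0]) stool();
translate([231, 782, 0]) stool();
translate([-511, 116, 0]) stool();
translate([973, 116, 0]) stool();
translate([458, 17, 728]) open_box();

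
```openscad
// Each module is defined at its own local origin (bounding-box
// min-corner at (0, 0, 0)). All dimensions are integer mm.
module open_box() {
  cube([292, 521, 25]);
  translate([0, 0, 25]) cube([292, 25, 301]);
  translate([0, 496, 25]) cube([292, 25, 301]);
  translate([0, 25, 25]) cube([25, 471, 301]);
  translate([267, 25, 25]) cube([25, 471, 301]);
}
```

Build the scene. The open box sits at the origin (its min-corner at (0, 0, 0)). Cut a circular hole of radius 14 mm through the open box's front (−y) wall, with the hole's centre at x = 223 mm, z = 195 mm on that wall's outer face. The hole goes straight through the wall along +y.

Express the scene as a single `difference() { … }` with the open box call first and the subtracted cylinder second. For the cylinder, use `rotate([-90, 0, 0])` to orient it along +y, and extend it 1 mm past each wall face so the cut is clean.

difference() {
  open_box();
  translate([223, -1, 195]) rotate([-90, 0, 0]) cylinder(h = 27, r = 14);
}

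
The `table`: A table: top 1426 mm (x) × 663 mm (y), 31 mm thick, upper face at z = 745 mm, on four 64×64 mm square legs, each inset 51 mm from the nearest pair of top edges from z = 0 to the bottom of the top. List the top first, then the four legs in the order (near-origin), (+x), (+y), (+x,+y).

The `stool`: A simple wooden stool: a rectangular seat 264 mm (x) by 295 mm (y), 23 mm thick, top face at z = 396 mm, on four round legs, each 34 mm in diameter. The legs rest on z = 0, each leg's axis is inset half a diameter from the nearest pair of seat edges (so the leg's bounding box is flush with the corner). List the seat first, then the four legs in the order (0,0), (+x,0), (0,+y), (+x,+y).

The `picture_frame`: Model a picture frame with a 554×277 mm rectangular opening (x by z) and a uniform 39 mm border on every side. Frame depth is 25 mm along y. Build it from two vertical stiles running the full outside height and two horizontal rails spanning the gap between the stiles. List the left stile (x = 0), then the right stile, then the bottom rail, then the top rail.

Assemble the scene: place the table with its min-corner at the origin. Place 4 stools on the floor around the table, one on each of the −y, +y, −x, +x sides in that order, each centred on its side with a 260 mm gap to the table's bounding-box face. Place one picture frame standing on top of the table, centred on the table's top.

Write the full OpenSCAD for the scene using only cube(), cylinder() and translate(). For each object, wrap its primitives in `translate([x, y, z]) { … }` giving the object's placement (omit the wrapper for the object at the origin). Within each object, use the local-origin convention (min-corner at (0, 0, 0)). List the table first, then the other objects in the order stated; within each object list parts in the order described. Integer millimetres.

translate([0, 0, 714]) cube([1426, 663, 31]);
translate([51, 51, 0]) cube([64, 64, 714]);
translate([1311, 51, 0]) cube([64, 64, 714]);
translate([51, 548, 0]) cube([64, 64, 714]);
translate([1311, 548, 0]) cube([64, 64, 714]);
translate([581, -555, 0]) {
  translate([0, 0, 373]) cube([264, 295, 23]);
  translate([17, 17, 0]) cylinder(h = 373, r = 17);
  translate([247, 17, 0]) cylinder(h = 373, r = 17);
  translate([17, 278, 0]) cylinder(h = 373, r = 17);
  translate([247, 278, 0]) cylinder(h = 373, r = 17);
}
translate([581, 923, 0]) {
  translate([0, 0, 373]) cube([264, 295, 23]);
  translate([17, 17, 0]) cylinder(h = 373, r = 17);
  translate([247, 17, 0]) cylinder(h = 373, r = 17);
  translate([17, 278, 0]) cylinder(h = 373, r = 17);
  translate([247, 278, 0]) cylinder(h = 373, r = 17);
}
translate([-524, 184, 0]) {
  translate([0, 0, 373]) cube([264, 295, 23]);
  translate([17, 17, 0]) cylinder(h = 373, r = 17);
  translate([247, 17, 0]) cylinder(h = 373, r = 17);
  translate([17, 278, 0]) cylinder(h = 373, r = 17);
  translate([247, 278, 0]) cylinder(h = 373, r = 17);
}
translate([1686, 184, 0]) {
  translate([0, 0, 373]) cube([264, 295, 23]);
  translate([17, 17, 0]) cylinder(h = 373, r = 17);
  translate([247, 17, 0]) cylinder(h = 373, r = 17);
  translate([17, 278, 0]) cylinder(h = 373, r = 17);
  translate([247, 278, 0]) cylinder(h = 373, r = 17);
}
translate([397, 319, 745]) {
  cube([39, 25, 355]);
  translate([593, 0, 0]) cube([39, 25, 355]);
  translate([39, 0, 0]) cube([554, 25, 39]);
  translate([39, 0, 316]) cube([554, 25, 39]);
}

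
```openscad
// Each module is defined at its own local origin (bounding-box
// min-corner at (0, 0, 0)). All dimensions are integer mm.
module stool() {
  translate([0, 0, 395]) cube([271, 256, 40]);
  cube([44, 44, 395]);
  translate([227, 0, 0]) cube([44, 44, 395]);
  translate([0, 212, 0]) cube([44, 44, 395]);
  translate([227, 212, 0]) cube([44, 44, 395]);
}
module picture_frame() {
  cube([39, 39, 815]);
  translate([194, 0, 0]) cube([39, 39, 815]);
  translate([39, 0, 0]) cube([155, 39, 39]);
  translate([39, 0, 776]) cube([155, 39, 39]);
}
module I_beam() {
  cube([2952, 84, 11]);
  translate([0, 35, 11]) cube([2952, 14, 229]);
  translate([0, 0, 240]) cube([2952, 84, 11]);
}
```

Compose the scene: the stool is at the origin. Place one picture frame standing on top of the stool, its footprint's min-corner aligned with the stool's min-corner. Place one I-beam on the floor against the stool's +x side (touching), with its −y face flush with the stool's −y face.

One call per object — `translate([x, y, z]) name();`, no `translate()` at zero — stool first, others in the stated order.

stool();
translate([0, 0, 435]) picture_frame();
translate([271, 0, 0]) I_beam();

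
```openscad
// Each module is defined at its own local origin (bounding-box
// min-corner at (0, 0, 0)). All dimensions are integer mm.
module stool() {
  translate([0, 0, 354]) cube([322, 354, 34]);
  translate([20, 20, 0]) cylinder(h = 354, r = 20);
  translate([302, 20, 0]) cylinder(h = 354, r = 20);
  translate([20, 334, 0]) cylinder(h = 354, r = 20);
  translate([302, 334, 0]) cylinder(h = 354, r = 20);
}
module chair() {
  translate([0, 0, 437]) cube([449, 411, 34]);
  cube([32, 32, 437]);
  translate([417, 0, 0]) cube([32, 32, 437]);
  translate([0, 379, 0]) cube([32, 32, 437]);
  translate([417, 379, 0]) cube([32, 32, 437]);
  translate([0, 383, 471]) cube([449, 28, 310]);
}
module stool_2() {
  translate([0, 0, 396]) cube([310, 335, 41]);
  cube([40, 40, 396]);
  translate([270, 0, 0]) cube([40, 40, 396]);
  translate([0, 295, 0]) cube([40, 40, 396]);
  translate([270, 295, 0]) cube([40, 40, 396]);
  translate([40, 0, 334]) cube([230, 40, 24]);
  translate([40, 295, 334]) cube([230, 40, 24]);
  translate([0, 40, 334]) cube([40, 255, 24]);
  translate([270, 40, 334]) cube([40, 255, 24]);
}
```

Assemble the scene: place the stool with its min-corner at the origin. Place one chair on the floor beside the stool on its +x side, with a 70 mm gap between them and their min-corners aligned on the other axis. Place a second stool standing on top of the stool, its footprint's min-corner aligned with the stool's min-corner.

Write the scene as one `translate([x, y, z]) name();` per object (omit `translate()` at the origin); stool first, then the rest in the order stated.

stool();
translate([392, 0, 0]) chair();
translate([0, 0, 388]) stool_2();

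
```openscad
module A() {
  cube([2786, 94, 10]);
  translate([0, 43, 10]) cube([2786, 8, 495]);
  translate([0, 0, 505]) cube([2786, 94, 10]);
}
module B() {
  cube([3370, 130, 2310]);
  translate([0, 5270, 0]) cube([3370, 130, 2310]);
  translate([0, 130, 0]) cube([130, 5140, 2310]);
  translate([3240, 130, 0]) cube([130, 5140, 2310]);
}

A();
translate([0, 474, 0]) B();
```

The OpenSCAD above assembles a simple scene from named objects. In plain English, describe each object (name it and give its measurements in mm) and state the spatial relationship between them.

A is an I-beam lying along x, 2786 mm long. Overall section height 515 mm. Two flanges 94 mm wide (y) and 10 mm thick, one on the floor and one at the top; a web 8 mm thick runs between them, centred on the flange width.

B is a box-shaped house frame (walls only): outside footprint 3370×5400 mm, wall height 2310 mm, wall thickness 130 mm. The two y-facing walls run the full x-width; the two x-facing walls fit between the inner faces of the y-facing walls.

The house frame is on the floor beside the I-beam on its +y side.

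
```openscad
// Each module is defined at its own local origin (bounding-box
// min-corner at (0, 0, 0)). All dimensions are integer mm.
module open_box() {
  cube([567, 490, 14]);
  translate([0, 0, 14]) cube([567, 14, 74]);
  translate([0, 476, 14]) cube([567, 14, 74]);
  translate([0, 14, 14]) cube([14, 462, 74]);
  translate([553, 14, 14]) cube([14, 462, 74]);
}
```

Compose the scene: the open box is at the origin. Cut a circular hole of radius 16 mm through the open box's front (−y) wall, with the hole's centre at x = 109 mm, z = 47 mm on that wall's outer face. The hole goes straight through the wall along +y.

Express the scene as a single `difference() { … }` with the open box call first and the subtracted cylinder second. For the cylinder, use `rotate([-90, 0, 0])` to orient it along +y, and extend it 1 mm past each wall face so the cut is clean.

difference() {
  open_box();
  translate([109, -1, 47]) rotate([-90, 0, 0]) cylinder(h = 16, r = 16);
}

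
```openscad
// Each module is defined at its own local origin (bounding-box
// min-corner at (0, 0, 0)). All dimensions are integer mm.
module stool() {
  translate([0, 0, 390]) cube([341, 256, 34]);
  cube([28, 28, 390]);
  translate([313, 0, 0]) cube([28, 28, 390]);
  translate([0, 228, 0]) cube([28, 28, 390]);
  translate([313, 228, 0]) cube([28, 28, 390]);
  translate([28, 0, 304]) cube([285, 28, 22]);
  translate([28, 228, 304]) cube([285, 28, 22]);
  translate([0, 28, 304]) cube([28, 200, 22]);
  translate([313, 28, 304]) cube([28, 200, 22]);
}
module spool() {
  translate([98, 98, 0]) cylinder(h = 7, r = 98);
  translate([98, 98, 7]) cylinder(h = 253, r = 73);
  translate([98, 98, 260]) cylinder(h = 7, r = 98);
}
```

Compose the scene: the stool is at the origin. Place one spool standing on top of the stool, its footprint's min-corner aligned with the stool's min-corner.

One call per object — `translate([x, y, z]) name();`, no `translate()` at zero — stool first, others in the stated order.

stool();
translate([0, 0, 424]) spool();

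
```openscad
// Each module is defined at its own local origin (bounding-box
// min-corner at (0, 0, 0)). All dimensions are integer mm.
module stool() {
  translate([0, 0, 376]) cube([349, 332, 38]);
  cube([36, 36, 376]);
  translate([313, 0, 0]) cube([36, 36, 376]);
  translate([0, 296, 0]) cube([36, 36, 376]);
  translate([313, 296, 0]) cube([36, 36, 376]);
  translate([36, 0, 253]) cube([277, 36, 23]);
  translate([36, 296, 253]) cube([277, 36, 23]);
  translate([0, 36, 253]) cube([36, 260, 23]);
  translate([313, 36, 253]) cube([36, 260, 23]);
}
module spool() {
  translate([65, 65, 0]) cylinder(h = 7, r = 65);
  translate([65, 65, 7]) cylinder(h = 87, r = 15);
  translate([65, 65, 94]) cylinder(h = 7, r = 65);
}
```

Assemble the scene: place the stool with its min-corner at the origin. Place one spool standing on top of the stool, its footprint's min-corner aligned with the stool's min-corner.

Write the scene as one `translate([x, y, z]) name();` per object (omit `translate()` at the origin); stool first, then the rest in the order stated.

stool();
translate([0, 0, 414]) spool();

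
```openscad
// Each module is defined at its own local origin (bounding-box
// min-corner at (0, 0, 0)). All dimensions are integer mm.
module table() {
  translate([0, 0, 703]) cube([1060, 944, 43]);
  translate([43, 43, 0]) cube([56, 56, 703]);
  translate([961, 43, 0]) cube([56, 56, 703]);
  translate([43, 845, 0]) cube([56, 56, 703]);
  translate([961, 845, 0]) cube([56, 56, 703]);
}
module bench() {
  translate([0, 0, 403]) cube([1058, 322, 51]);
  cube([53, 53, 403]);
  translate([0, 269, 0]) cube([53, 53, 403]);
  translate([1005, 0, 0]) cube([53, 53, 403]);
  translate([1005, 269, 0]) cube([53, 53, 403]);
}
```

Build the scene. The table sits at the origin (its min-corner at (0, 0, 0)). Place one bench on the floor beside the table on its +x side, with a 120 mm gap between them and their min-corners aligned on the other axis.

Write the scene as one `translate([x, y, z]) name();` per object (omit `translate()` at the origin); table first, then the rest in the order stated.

table();
translate([1180, 0, 0]) bench();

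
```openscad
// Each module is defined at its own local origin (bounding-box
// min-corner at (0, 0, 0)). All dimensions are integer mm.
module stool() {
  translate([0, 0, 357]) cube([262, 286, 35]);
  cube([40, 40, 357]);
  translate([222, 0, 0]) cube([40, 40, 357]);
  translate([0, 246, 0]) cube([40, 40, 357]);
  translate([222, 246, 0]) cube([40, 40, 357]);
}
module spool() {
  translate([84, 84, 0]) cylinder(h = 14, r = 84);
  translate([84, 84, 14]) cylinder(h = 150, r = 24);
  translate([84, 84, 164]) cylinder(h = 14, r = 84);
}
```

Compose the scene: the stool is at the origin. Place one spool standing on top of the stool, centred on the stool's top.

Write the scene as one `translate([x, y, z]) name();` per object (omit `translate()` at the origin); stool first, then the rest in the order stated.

stool();
translate([47, 59, 392]) spool();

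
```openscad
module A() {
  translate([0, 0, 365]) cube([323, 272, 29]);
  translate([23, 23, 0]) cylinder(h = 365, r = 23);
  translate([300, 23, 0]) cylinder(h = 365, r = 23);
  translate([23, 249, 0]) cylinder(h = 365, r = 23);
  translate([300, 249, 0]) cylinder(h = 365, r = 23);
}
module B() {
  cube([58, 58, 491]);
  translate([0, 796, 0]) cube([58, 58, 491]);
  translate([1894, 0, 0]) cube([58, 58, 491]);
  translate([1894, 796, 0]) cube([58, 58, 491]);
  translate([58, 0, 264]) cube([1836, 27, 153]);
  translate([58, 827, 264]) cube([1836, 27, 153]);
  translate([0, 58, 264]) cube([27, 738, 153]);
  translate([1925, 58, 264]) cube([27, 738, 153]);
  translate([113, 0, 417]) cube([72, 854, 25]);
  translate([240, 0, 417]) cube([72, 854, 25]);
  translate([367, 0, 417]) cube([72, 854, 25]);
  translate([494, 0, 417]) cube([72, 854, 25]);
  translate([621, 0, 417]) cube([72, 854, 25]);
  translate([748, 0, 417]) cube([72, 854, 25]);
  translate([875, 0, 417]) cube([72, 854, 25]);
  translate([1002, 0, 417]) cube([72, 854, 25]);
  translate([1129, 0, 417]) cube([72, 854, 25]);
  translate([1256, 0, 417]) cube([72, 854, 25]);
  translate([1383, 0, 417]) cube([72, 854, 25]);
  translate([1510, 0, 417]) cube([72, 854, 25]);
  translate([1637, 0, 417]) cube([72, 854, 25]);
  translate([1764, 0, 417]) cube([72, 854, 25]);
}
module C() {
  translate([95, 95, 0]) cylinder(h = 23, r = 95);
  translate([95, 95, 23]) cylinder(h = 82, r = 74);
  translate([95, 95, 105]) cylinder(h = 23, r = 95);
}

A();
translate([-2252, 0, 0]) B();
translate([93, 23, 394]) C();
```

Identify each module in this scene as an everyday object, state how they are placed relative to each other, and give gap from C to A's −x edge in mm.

The spool's min-x is at 93; the stool's min-x is 0; gap = 93 mm.

A is a stool. B is a bed frame. C is a spool. The bed frame is on the floor beside the stool on its −x side. The spool is on top of the stool. The gap from the spool to the stool's −x edge is 93 mm.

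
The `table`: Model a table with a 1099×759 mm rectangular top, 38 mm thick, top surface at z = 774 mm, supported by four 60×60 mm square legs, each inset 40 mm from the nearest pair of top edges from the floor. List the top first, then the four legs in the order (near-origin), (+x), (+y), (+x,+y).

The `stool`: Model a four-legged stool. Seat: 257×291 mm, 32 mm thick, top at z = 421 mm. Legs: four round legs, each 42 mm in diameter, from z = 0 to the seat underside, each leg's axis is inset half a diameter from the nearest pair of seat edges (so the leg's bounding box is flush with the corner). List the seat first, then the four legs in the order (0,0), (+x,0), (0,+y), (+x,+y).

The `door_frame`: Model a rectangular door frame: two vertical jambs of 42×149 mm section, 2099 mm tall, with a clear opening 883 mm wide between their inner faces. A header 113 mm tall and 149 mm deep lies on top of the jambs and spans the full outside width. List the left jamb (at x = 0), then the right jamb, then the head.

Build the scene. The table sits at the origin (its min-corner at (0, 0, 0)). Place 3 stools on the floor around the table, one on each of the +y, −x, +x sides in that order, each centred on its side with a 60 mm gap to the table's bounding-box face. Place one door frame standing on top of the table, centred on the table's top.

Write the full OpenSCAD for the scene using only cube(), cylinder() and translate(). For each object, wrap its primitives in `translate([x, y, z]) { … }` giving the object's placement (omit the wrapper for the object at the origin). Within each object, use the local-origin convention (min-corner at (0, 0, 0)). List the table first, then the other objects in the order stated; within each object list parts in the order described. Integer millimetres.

translate([0, 0, 736]) cube([1099, 759, 38]);
translate([40, 40, 0]) cube([60, 60, 736]);
translate([999, 40, 0]) cube([60, 60, 736]);
translate([40, 659, 0]) cube([60, 60, 736]);
translate([999, 659, 0]) cube([60, 60, 736]);
translate([421, 819, 0]) {
  translate([0, 0, 389]) cube([257, 291, 32]);
  translate([21, 21, 0]) cylinder(h = 389, r = 21);
  translate([236, 21, 0]) cylinder(h = 389, r = 21);
  translate([21, 270, 0]) cylinder(h = 389, r = 21);
  translate([236, 270, 0]) cylinder(h = 389, r = 21);
}
translate([-317, 234, 0]) {
  translate([0, 0, 389]) cube([257, 291, 32]);
  translate([21, 21, 0]) cylinder(h = 389, r = 21);
  translate([236, 21, 0]) cylinder(h = 389, r = 21);
  translate([21, 270, 0]) cylinder(h = 389, r = 21);
  translate([236, 270, 0]) cylinder(h = 389, r = 21);
}
translate([1159, 234, 0]) {
  translate([0, 0, 389]) cube([257, 291, 32]);
  translate([21, 21, 0]) cylinder(h = 389, r = 21);
  translate([236, 21, 0]) cylinder(h = 389, r = 21);
  translate([21, 270, 0]) cylinder(h = 389, r = 21);
  translate([236, 270, 0]) cylinder(h = 389, r = 21);
}
translate([66, 305, 774]) {
  cube([42, 149, 2099]);
  translate([925, 0, 0]) cube([42, 149, 2099]);
  translate([0, 0, 2099]) cube([967, 149, 113]);
}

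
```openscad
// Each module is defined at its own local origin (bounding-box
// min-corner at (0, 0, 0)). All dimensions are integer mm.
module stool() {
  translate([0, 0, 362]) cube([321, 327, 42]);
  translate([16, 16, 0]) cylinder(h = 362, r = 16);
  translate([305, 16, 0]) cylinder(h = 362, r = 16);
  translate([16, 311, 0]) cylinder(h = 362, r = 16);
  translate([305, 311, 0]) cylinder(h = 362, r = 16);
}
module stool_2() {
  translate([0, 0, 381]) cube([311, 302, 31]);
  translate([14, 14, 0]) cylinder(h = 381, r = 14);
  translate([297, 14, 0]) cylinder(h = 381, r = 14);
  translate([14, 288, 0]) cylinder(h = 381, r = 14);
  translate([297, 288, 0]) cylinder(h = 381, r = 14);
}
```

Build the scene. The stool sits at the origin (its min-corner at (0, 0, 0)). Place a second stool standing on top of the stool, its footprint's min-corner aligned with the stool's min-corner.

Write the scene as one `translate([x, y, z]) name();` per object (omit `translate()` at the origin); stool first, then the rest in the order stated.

stool();
translate([0, 0, 404]) stool_2();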